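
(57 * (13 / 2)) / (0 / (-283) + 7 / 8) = 2964 / 7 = 423.43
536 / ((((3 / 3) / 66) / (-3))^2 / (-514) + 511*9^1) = 10800858816 / 92673786743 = 0.12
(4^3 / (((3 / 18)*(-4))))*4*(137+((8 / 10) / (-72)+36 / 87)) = -22951744 / 435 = -52762.63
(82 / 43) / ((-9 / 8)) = -656 / 387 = -1.70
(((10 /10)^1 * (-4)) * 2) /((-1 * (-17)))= -8 /17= -0.47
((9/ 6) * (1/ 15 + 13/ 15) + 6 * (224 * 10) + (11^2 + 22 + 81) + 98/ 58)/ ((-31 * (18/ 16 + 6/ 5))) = -5284608/ 27869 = -189.62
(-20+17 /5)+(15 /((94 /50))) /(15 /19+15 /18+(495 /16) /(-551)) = -22409587 /1947445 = -11.51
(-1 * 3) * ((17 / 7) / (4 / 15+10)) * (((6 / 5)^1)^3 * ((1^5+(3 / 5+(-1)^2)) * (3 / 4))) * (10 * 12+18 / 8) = -78782301 / 269500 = -292.33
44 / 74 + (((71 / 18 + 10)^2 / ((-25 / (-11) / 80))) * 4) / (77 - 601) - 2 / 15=-101660156 / 1963035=-51.79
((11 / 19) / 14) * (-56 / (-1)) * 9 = 396 / 19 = 20.84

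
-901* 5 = -4505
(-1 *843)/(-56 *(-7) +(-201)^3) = 843/8120209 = 0.00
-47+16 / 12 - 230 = -827 / 3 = -275.67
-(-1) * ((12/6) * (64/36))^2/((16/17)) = 1088/81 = 13.43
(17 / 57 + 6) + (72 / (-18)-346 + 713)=369.30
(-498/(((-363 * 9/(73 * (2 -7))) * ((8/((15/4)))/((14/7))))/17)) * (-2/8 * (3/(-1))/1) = -2575075/3872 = -665.05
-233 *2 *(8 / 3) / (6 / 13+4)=-24232 / 87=-278.53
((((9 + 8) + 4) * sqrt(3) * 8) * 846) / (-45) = -15792 * sqrt(3) / 5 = -5470.51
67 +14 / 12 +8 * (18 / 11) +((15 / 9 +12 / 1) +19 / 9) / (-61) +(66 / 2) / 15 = 5024383 / 60390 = 83.20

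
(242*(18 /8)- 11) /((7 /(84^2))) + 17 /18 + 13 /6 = 4839940 /9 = 537771.11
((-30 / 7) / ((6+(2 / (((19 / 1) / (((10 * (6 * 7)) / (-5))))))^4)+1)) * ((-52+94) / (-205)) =4691556 / 32697763343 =0.00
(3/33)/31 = 1/341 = 0.00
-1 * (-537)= 537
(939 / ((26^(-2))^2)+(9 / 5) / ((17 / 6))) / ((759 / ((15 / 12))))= 6078923249 / 8602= 706687.19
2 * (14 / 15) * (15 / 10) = 2.80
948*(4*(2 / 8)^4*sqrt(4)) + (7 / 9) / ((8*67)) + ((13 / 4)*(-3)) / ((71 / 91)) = 17.13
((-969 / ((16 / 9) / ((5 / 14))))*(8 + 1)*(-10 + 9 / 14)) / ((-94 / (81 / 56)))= -252.26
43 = 43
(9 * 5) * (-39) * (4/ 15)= -468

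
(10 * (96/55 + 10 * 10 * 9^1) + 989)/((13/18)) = 13855.09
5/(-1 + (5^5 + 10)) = 5/3134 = 0.00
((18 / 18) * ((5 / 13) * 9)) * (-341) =-15345 / 13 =-1180.38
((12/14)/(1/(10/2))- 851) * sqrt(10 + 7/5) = -5927 * sqrt(285)/35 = -2858.84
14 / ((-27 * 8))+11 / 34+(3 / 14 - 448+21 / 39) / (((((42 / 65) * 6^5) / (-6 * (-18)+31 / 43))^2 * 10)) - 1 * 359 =-261079004618452831 / 727721553936384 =-358.76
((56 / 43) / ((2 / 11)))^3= 29218112 / 79507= 367.49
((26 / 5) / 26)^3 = 1 / 125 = 0.01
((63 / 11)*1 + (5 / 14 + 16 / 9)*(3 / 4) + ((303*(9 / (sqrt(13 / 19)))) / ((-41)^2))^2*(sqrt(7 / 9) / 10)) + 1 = 47098017*sqrt(7) / 367348930 + 15391 / 1848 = 8.67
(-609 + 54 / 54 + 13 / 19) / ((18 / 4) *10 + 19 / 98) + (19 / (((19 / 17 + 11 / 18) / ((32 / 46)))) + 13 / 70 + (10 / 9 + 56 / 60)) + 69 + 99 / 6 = 81.94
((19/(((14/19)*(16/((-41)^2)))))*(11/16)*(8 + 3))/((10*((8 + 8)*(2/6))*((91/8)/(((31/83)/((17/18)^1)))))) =61459035957/4601891840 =13.36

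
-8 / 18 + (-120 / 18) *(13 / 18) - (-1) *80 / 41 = -3662 / 1107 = -3.31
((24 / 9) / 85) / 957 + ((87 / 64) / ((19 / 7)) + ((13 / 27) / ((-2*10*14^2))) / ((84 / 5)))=28675311521 / 57253539420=0.50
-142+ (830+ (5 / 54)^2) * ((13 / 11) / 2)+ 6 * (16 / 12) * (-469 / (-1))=4100.46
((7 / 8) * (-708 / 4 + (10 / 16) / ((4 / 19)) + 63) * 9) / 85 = -13167 / 1280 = -10.29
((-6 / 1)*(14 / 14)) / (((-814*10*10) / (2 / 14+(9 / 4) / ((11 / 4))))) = 3 / 42350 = 0.00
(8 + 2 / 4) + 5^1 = 27 / 2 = 13.50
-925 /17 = -54.41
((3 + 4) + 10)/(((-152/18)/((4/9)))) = -17/19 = -0.89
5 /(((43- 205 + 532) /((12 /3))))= 2 /37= 0.05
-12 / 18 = -2 / 3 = -0.67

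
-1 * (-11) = 11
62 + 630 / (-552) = 5599 / 92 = 60.86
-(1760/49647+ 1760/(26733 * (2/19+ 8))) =-106000/2432703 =-0.04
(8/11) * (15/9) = 40/33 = 1.21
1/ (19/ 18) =18/ 19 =0.95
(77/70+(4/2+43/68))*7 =8883/340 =26.13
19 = 19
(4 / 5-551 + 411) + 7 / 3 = -2053 / 15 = -136.87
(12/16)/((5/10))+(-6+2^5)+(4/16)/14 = 27.52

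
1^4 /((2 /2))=1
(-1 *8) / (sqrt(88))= -2 *sqrt(22) / 11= -0.85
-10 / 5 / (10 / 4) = -4 / 5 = -0.80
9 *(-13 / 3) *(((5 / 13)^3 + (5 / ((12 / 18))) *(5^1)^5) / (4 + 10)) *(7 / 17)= -308953875 / 11492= -26884.26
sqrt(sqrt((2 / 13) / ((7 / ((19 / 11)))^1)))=1001^(3 / 4) * 38^(1 / 4) / 1001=0.44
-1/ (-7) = 1/ 7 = 0.14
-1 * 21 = -21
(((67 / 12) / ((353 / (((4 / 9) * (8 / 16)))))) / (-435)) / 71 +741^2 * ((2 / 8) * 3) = 484890578624071 / 1177459740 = 411810.75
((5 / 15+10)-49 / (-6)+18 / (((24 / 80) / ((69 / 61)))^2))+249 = 3895135 / 7442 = 523.40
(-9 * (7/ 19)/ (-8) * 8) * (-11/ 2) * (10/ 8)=-3465/ 152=-22.80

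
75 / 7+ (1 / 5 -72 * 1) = -2138 / 35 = -61.09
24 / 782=12 / 391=0.03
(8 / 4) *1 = 2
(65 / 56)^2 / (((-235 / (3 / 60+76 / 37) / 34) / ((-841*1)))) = 3762012501 / 10907008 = 344.92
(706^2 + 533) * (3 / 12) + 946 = 502753 / 4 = 125688.25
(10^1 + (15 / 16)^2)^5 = 167542888107990625 / 1099511627776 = 152379.37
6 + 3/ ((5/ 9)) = 11.40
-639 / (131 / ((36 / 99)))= -2556 / 1441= -1.77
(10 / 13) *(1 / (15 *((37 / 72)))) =48 / 481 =0.10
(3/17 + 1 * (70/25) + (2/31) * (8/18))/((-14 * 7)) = -10181/332010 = -0.03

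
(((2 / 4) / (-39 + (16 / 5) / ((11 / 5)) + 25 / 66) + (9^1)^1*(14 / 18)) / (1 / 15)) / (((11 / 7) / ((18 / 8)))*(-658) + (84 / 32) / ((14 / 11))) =-3365280 / 14691017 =-0.23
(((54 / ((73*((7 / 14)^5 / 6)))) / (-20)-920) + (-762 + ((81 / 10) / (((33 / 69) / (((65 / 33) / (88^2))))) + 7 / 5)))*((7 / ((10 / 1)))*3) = -24243055953543 / 6840275200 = -3544.16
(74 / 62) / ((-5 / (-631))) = 23347 / 155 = 150.63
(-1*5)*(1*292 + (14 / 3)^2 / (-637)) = -170800 / 117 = -1459.83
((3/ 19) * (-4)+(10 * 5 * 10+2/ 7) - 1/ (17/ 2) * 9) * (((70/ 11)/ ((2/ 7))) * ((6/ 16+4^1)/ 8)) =31385725/ 5168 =6073.09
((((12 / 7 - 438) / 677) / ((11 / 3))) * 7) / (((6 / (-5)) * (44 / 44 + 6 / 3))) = 2545 / 7447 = 0.34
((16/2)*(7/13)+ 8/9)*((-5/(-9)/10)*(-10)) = -3040/1053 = -2.89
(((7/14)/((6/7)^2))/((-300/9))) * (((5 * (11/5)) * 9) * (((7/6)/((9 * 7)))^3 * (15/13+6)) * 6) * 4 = -16709/7581600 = -0.00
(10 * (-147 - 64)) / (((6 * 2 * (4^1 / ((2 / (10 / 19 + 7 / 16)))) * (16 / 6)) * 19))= -1055 / 586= -1.80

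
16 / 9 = 1.78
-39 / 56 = -0.70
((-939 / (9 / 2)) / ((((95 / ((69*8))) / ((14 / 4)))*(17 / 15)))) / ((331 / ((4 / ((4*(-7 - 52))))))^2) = -0.00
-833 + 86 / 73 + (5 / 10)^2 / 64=-831.82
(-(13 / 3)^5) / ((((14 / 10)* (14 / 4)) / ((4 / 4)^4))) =-3712930 / 11907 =-311.83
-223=-223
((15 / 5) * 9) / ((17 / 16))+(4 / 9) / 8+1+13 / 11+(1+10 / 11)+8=126421 / 3366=37.56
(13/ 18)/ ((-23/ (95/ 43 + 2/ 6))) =-2132/ 26703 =-0.08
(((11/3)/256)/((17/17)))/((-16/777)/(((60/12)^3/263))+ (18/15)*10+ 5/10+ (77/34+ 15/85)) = 6054125/6297142784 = 0.00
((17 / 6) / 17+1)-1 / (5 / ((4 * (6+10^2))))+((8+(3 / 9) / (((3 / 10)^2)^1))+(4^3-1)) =-2411 / 270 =-8.93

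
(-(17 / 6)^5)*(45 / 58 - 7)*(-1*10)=-11364.95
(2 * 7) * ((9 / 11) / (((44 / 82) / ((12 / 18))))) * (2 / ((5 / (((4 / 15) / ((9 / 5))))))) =4592 / 5445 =0.84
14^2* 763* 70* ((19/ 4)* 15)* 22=16409154300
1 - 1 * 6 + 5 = 0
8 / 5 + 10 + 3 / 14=827 / 70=11.81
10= 10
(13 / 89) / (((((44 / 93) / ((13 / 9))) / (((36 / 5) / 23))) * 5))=15717 / 562925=0.03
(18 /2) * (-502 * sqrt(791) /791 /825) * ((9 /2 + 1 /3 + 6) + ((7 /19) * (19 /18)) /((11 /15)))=-7530 * sqrt(791) /95711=-2.21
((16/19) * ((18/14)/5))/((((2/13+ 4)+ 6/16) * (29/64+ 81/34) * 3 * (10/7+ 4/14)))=452608/138038325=0.00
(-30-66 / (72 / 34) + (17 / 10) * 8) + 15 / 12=-2779 / 60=-46.32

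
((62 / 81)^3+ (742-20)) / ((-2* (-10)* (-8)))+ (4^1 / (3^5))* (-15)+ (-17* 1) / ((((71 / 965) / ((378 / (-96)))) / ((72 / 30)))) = 1315330357373 / 603716976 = 2178.72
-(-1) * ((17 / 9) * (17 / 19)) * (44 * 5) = 371.81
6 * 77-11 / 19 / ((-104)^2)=94942837 / 205504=462.00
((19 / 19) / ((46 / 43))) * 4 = 86 / 23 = 3.74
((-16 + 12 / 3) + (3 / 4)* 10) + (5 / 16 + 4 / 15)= -941 / 240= -3.92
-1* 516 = -516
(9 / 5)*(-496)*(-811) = 3620304 / 5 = 724060.80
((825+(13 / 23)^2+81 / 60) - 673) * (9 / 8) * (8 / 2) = 691.51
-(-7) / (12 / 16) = 28 / 3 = 9.33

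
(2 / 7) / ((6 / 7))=1 / 3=0.33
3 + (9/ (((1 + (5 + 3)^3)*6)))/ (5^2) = 25651/ 8550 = 3.00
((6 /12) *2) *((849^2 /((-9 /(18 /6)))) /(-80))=240267 /80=3003.34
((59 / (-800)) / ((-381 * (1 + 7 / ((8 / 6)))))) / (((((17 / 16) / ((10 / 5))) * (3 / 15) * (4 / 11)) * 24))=649 / 19431000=0.00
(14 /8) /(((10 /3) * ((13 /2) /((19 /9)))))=133 /780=0.17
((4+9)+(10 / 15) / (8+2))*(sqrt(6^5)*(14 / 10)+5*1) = 196 / 3+16464*sqrt(6) / 25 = 1678.47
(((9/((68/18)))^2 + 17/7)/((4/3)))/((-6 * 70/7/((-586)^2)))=-5629891571/161840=-34786.77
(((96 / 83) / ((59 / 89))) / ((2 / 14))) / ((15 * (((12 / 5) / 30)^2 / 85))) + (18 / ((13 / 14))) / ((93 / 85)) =21375829580 / 1973491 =10831.48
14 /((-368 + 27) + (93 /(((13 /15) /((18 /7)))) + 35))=-637 /1368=-0.47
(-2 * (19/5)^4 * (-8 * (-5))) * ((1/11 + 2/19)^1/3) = -4499504/4125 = -1090.79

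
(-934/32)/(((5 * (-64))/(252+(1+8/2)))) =120019/5120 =23.44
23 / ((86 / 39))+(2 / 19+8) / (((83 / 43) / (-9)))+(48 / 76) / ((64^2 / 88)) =-237377199 / 8679808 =-27.35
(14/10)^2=49/25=1.96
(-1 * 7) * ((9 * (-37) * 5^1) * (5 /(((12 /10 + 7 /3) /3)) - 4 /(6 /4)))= 975135 /53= 18398.77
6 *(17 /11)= 102 /11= 9.27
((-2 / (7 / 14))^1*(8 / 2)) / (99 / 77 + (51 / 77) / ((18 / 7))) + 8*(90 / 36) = 6868 / 713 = 9.63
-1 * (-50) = 50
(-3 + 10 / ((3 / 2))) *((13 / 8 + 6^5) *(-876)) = -49963463 / 2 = -24981731.50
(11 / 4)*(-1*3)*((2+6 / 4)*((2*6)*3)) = -2079 / 2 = -1039.50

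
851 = 851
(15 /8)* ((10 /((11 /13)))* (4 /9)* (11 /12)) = 325 /36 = 9.03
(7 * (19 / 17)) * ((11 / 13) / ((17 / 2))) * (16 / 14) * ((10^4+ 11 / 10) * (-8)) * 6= -472146048 / 1105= -427281.49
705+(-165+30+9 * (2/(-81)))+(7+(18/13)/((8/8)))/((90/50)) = 22403/39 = 574.44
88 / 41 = 2.15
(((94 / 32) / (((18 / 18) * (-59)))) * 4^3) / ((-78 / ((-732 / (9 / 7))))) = -160552 / 6903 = -23.26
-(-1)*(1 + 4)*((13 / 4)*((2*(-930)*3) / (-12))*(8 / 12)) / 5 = 2015 / 2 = 1007.50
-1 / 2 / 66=-1 / 132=-0.01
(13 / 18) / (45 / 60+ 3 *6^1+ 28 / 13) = 338 / 9783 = 0.03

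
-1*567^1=-567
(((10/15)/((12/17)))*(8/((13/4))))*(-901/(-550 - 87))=245072/74529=3.29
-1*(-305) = 305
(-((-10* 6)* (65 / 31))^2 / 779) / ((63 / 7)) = -1690000 / 748619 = -2.26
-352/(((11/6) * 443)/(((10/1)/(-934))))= 960/206881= 0.00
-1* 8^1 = -8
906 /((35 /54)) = 48924 /35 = 1397.83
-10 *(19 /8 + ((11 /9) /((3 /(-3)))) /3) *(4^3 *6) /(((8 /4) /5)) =-18888.89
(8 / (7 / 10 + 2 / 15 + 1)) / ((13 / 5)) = 240 / 143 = 1.68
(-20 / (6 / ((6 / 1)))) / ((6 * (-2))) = 5 / 3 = 1.67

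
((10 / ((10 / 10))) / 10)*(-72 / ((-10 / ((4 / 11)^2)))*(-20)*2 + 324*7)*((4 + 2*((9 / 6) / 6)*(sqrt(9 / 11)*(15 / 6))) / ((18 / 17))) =1911225*sqrt(11) / 2662 + 1019320 / 121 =10805.36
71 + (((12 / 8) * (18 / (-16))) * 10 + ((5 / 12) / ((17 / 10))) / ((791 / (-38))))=17463853 / 322728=54.11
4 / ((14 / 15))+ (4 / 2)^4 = 142 / 7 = 20.29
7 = 7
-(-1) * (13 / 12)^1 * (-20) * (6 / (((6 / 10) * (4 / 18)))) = -975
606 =606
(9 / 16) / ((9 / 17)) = 17 / 16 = 1.06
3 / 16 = 0.19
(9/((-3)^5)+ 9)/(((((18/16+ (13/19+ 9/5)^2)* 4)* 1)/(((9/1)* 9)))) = 13104300/526793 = 24.88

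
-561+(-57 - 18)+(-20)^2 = -236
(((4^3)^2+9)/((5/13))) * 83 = 885859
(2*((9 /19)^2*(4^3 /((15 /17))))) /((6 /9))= 88128 /1805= 48.82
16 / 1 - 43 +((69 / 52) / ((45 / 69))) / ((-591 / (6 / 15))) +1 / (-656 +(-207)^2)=-437649841597 / 16208440950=-27.00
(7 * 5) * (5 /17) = 175 /17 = 10.29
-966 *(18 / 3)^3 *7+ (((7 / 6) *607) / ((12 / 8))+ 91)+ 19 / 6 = -26280463 / 18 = -1460025.72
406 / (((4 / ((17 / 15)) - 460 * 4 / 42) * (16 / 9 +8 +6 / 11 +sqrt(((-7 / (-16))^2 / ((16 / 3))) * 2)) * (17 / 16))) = -144219930624 / 156834625175 +1528015104 * sqrt(6) / 156834625175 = -0.90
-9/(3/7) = -21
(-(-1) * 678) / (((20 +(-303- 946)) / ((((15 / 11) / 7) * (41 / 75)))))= -0.06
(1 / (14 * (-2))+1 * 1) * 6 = 81 / 14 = 5.79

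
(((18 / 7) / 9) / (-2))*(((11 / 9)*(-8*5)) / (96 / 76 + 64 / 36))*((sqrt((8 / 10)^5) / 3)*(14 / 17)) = 13376*sqrt(5) / 82875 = 0.36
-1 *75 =-75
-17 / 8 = -2.12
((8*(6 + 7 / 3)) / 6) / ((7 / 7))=100 / 9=11.11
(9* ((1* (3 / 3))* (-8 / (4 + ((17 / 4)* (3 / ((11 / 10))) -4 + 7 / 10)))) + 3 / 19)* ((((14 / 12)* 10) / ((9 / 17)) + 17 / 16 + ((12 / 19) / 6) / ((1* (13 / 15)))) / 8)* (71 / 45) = -1073299408183 / 41115185280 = -26.10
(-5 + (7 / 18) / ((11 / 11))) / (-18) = 83 / 324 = 0.26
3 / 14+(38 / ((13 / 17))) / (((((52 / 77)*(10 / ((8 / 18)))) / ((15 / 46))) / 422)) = 73503917 / 163254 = 450.24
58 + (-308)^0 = 59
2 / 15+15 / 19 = 263 / 285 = 0.92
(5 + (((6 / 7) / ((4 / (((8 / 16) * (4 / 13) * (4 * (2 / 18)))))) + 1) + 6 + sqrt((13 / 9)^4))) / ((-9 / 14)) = -207878 / 9477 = -21.94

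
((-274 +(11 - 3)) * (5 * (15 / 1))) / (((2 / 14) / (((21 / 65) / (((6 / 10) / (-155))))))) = 151520250 / 13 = 11655403.85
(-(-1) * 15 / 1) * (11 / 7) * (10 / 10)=165 / 7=23.57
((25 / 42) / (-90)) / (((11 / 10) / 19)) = -0.11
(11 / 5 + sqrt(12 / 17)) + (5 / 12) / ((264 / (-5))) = 2 * sqrt(51) / 17 + 34723 / 15840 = 3.03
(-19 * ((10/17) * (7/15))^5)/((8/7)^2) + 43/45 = 3218671369/3450252510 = 0.93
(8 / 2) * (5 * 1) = 20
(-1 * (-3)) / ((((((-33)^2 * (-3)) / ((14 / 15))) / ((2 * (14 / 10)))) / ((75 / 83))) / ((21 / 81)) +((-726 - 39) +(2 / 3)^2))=-37044 / 75332855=-0.00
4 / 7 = 0.57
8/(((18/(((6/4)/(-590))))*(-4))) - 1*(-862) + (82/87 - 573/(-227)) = 6722896041/7767940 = 865.47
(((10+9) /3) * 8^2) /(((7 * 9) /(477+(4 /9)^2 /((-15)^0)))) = 47002048 /15309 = 3070.22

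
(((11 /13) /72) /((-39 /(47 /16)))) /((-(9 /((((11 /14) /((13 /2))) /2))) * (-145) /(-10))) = 5687 /13872104064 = 0.00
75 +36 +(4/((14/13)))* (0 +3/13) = 783/7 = 111.86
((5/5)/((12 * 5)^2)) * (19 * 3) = 19/1200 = 0.02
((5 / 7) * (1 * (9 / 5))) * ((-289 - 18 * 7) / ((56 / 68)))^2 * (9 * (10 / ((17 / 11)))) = 13043460375 / 686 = 19013790.63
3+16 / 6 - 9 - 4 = -22 / 3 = -7.33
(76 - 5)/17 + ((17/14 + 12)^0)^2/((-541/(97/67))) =2571888/616199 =4.17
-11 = -11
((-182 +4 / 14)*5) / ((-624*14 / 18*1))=2385 / 1274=1.87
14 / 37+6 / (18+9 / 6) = 330 / 481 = 0.69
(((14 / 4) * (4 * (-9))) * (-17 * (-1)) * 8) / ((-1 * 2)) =8568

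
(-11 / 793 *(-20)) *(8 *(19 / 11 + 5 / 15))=10880 / 2379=4.57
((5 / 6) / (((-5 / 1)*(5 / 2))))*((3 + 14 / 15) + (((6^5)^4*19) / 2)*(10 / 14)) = -2605012888544870813 / 1575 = -1653976437171346.55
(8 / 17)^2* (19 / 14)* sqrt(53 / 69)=608* sqrt(3657) / 139587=0.26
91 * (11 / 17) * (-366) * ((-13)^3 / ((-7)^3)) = -138039.12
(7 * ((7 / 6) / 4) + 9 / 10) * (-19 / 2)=-6707 / 240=-27.95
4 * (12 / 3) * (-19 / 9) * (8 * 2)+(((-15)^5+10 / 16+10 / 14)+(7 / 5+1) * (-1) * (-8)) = -1914935161 / 2520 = -759894.91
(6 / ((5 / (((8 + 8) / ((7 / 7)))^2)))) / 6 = 51.20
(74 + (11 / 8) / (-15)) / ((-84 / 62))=-39277 / 720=-54.55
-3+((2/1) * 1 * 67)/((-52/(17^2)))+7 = -740.73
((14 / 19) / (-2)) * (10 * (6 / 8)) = -105 / 38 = -2.76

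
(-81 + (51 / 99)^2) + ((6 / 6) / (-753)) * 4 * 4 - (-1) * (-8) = -24260440 / 273339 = -88.76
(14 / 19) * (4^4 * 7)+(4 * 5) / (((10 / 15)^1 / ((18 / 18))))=25658 / 19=1350.42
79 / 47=1.68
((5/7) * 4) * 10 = 200/7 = 28.57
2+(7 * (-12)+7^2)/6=-23/6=-3.83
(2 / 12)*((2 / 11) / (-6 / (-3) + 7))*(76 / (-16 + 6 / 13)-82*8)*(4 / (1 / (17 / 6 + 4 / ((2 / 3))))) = -2358500 / 29997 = -78.62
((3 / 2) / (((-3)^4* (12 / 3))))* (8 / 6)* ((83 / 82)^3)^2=326940373369 / 49249080770688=0.01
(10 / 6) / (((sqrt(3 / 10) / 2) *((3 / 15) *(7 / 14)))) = 100 *sqrt(30) / 9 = 60.86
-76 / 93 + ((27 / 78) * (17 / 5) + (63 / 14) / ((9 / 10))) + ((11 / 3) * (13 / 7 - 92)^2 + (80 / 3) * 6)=17748437881 / 592410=29959.72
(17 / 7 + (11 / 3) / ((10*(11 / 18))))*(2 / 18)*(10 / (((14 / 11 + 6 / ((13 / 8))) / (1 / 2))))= 7579 / 22365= 0.34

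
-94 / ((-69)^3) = 94 / 328509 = 0.00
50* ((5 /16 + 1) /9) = 175 /24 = 7.29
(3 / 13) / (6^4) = 0.00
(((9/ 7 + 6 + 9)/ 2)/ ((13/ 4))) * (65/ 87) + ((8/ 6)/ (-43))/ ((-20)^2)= 4901797/ 2618700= 1.87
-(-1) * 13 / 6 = 13 / 6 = 2.17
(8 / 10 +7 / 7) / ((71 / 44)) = 396 / 355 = 1.12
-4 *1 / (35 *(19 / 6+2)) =-24 / 1085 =-0.02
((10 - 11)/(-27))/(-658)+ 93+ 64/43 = 72183215/763938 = 94.49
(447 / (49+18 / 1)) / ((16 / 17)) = 7599 / 1072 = 7.09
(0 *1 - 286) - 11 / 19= -5445 / 19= -286.58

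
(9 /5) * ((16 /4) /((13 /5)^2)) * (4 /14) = 360 /1183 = 0.30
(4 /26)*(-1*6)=-12 /13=-0.92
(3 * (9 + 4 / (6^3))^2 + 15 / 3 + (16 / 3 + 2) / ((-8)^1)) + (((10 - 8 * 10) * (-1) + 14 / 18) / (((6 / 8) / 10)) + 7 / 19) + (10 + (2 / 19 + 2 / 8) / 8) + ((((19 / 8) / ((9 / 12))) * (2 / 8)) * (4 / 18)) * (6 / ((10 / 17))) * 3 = 892066621 / 738720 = 1207.58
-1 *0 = 0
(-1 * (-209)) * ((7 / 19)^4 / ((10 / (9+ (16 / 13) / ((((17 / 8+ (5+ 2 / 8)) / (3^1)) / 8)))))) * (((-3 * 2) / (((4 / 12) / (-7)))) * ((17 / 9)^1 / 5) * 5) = 330005445 / 276887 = 1191.84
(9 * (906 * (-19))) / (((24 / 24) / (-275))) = 42604650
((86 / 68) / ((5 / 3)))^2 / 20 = 16641 / 578000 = 0.03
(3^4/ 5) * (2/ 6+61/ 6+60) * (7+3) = 11421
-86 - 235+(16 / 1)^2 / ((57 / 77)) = 24.82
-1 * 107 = -107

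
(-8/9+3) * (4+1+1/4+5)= 779/36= 21.64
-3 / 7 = -0.43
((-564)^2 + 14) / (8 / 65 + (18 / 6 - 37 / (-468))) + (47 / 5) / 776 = 2888184664171 / 29072840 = 99343.05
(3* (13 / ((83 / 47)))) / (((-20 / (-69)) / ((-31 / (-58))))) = 3920787 / 96280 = 40.72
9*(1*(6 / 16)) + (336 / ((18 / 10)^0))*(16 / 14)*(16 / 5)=49287 / 40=1232.18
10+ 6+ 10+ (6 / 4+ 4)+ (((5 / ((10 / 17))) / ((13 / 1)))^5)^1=375683201 / 11881376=31.62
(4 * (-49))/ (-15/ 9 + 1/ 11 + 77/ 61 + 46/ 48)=-3156384/ 10385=-303.94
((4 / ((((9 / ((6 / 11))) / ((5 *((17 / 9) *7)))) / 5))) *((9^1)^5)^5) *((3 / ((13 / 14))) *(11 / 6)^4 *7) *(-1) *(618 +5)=-119037654192732022667857622991075 / 13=-9156742630210155589835202000000.00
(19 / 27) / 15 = 0.05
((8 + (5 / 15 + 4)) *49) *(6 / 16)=1813 / 8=226.62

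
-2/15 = -0.13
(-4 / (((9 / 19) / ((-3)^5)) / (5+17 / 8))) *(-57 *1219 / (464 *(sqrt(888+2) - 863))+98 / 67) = 2031752403 *sqrt(890) / 690319712+1106574251924871 / 46251420704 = 24013.00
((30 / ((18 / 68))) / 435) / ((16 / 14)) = 119 / 522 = 0.23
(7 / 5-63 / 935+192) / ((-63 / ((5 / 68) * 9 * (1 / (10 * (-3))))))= 90383 / 1335180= 0.07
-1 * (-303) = 303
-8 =-8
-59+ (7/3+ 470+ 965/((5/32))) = 19768/3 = 6589.33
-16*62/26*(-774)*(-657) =-252224928/13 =-19401917.54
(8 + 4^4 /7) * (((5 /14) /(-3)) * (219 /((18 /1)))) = -64.56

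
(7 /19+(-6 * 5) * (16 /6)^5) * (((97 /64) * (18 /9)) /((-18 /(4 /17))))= 603859241 /3767472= 160.28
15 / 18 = 5 / 6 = 0.83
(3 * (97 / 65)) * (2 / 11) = 582 / 715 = 0.81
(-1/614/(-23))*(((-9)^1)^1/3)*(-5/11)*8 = 60/77671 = 0.00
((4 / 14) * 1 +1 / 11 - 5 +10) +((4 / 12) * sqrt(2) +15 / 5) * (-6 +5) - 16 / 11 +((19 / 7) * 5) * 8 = 8431 / 77 - sqrt(2) / 3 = 109.02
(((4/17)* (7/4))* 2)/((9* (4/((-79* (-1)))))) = 1.81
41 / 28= 1.46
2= 2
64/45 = 1.42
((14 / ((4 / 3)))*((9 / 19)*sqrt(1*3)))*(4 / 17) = 378*sqrt(3) / 323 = 2.03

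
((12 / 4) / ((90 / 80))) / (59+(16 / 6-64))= -8 / 7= -1.14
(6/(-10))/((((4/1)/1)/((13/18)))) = -13/120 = -0.11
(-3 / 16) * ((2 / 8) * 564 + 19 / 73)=-3867 / 146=-26.49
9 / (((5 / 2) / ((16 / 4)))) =72 / 5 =14.40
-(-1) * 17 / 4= 4.25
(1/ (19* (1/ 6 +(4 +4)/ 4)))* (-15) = -90/ 247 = -0.36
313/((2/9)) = 2817/2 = 1408.50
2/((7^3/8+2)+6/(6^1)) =0.04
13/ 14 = 0.93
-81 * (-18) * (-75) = -109350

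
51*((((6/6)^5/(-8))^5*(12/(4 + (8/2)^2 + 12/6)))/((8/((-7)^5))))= 2571471/1441792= 1.78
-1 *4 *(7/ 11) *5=-140/ 11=-12.73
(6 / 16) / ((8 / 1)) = 3 / 64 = 0.05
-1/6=-0.17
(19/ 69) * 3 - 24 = -533/ 23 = -23.17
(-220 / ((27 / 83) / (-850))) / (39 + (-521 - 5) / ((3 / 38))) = -15521000 / 178839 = -86.79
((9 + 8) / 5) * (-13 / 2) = -221 / 10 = -22.10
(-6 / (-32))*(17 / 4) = 51 / 64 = 0.80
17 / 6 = 2.83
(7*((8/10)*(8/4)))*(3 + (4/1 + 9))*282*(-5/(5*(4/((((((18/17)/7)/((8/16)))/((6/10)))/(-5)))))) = 108288/85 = 1273.98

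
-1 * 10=-10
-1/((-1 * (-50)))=-1/50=-0.02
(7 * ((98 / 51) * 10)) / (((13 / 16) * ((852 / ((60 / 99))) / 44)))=2195200 / 423657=5.18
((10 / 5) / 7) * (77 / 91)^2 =242 / 1183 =0.20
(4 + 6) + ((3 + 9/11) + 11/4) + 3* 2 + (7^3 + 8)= 16437/44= 373.57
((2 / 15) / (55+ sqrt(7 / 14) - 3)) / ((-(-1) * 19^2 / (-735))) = -10192 / 1951927+ 98 * sqrt(2) / 1951927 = -0.01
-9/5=-1.80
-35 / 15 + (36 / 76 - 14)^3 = -50971792 / 20577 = -2477.12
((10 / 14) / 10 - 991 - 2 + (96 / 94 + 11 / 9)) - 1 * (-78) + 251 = -3918499 / 5922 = -661.69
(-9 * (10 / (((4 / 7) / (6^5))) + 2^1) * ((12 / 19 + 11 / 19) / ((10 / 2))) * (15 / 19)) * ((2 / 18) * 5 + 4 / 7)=-666665718 / 2527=-263817.06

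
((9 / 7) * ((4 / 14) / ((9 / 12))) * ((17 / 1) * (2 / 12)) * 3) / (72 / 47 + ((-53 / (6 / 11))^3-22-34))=-0.00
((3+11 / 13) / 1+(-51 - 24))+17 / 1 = -704 / 13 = -54.15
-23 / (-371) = 23 / 371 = 0.06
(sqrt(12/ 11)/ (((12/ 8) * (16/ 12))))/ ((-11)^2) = sqrt(33)/ 1331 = 0.00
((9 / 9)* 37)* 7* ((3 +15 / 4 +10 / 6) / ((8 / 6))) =26159 / 16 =1634.94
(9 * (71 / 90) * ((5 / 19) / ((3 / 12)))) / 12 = 71 / 114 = 0.62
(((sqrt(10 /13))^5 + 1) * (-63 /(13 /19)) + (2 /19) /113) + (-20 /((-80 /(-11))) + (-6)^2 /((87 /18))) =-135.16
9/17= 0.53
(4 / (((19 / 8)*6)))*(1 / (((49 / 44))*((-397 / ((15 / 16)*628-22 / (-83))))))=-34417328 / 92032143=-0.37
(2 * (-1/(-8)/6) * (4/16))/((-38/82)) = -0.02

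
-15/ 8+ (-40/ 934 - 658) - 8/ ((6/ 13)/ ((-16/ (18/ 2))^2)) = -648838711/ 907848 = -714.70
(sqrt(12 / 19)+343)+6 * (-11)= 2 * sqrt(57) / 19+277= 277.79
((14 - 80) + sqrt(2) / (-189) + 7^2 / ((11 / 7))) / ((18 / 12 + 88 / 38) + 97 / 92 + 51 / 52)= -2175823 / 365629 - 5681 * sqrt(2) / 6282171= -5.95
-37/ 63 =-0.59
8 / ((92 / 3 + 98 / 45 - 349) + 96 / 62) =-11160 / 438877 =-0.03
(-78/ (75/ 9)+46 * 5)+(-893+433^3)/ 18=1014822694/ 225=4510323.08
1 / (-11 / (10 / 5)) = -2 / 11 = -0.18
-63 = -63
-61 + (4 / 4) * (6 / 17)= -1031 / 17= -60.65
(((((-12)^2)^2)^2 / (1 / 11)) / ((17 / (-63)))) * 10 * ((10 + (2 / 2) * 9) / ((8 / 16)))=-113231379824640 / 17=-6660669401449.41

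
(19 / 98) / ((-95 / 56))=-0.11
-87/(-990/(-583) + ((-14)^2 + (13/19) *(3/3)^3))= -87609/199771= -0.44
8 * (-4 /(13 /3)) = -96 /13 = -7.38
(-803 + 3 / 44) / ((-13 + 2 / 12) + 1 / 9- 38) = 317961 / 20086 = 15.83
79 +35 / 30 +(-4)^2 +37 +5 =829 / 6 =138.17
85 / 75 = 17 / 15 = 1.13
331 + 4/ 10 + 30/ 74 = 61384/ 185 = 331.81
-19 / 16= -1.19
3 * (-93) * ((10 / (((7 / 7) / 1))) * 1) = -2790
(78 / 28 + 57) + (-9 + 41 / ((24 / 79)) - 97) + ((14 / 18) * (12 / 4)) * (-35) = 1189 / 168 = 7.08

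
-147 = -147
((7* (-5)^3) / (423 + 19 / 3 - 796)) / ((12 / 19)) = 665 / 176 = 3.78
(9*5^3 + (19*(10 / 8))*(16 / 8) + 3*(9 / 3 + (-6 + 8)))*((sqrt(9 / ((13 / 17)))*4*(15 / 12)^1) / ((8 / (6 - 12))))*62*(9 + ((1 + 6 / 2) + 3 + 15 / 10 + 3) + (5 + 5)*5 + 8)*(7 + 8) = -7802409375*sqrt(221) / 104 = -1115299559.26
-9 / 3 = -3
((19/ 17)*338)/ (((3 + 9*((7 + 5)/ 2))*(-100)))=-169/ 2550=-0.07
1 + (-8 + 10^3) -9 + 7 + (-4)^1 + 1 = 988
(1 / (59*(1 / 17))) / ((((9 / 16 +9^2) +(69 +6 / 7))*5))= 1904 / 5002905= 0.00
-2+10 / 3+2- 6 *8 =-134 / 3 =-44.67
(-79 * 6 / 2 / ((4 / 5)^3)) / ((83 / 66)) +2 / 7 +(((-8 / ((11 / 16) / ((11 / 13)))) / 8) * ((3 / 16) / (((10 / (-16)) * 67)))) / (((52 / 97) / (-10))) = -367.90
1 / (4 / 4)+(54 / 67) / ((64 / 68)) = 995 / 536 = 1.86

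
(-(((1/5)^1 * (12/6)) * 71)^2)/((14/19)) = -191558/175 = -1094.62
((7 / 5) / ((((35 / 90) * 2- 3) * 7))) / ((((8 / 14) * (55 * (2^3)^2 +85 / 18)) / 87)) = -49329 / 12689000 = -0.00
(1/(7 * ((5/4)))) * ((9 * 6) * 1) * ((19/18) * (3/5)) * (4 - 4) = 0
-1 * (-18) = 18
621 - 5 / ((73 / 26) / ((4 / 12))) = 135869 / 219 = 620.41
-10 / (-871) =0.01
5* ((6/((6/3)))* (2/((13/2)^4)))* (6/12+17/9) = 3440/85683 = 0.04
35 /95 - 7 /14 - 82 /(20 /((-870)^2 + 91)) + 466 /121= -35676564577 /11495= -3103659.38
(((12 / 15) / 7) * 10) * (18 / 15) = 48 / 35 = 1.37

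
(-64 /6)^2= 1024 /9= 113.78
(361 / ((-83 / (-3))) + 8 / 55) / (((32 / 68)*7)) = 1023893 / 255640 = 4.01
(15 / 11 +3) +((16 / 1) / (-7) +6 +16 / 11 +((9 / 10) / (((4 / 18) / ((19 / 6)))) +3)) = 78101 / 3080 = 25.36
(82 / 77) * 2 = 164 / 77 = 2.13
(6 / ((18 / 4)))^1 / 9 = 4 / 27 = 0.15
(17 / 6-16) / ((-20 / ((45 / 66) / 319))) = 79 / 56144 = 0.00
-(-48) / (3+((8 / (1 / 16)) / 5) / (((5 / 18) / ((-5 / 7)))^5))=-1344560 / 80537533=-0.02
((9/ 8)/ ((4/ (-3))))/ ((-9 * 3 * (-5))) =-1/ 160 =-0.01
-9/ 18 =-1/ 2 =-0.50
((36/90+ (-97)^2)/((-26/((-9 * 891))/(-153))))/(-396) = 44850267/40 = 1121256.68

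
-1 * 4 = -4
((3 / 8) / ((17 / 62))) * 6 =8.21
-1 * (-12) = 12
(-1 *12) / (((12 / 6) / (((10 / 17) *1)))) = -60 / 17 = -3.53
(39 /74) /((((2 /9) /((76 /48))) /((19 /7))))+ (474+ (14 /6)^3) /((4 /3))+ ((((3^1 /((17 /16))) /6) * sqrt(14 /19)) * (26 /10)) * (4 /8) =52 * sqrt(266) /1615+ 13994209 /37296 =375.75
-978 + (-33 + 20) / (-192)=-187763 / 192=-977.93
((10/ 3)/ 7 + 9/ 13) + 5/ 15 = 1.50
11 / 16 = 0.69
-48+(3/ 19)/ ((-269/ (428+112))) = -246948/ 5111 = -48.32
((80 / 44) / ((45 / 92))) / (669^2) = 368 / 44308539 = 0.00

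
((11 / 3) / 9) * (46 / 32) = 253 / 432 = 0.59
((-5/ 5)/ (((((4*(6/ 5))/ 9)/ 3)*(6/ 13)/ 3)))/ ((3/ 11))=-2145/ 16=-134.06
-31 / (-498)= 31 / 498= 0.06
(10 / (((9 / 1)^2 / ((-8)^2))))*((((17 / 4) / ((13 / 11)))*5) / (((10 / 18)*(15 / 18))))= 11968 / 39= 306.87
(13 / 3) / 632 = 13 / 1896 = 0.01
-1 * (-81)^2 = -6561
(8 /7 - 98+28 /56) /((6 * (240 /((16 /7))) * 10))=-1349 /88200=-0.02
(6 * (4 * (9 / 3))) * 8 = 576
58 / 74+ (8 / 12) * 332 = 24655 / 111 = 222.12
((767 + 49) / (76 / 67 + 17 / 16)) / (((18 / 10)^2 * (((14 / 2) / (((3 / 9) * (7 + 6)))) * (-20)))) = -947648 / 267057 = -3.55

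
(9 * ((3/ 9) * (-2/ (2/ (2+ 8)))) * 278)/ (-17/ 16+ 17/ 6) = -80064/ 17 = -4709.65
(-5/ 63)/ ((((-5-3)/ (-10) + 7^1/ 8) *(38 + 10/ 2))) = -200/ 181503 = -0.00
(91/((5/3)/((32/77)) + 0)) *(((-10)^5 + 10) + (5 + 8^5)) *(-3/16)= 15728778/55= 285977.78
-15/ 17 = -0.88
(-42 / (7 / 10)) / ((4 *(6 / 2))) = -5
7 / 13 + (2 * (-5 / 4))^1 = -51 / 26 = -1.96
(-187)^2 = 34969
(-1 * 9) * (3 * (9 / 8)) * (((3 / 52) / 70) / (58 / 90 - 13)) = 6561 / 3238144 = 0.00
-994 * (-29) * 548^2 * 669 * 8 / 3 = 15443308577536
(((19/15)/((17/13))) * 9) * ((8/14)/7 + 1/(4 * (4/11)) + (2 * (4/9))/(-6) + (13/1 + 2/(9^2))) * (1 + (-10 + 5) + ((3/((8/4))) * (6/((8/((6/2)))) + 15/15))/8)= -1327042327/3290112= -403.34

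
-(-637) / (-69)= -637 / 69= -9.23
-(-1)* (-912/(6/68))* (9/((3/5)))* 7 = -1085280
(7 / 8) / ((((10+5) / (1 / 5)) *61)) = 0.00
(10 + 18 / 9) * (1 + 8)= 108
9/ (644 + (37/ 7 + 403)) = 0.01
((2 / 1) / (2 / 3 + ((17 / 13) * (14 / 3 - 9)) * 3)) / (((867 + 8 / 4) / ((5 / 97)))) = -30 / 4130357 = -0.00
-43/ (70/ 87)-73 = -8851/ 70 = -126.44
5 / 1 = 5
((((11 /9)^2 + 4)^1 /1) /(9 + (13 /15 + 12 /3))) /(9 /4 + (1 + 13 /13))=2225 /23868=0.09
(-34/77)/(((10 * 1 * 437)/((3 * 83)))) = -4233/168245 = -0.03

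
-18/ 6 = -3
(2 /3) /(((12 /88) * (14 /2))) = 44 /63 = 0.70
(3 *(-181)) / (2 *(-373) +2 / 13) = 2353 / 3232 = 0.73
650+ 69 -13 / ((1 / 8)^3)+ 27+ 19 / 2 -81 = -11963 / 2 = -5981.50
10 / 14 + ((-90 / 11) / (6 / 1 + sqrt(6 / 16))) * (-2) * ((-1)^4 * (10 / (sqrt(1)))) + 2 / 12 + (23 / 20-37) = -650383 / 87780-240 * sqrt(6) / 209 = -10.22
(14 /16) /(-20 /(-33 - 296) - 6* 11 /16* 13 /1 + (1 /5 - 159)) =-11515 /2794713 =-0.00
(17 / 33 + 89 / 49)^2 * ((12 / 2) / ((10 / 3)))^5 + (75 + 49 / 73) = 472897194248 / 2651004125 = 178.38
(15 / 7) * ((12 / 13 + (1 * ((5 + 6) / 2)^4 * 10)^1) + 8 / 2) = 14282655 / 728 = 19619.03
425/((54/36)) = 850/3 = 283.33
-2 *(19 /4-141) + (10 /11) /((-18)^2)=242800 /891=272.50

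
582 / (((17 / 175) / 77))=7842450 / 17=461320.59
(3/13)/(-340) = -3/4420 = -0.00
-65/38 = -1.71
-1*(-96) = 96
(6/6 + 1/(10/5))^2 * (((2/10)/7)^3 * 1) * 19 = 0.00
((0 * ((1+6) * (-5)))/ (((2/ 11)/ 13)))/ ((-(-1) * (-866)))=0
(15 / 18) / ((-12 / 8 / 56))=-280 / 9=-31.11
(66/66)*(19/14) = 19/14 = 1.36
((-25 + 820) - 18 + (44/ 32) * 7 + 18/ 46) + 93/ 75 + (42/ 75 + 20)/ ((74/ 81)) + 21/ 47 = 6489177097/ 7999400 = 811.21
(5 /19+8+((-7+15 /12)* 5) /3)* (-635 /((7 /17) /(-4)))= -8143.60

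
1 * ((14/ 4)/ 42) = 0.08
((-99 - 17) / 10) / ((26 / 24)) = -10.71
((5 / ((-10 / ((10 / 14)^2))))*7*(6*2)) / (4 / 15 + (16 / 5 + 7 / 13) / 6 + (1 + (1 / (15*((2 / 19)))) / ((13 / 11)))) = -29250 / 3311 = -8.83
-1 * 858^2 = -736164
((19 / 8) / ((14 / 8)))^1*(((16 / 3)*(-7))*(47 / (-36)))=66.15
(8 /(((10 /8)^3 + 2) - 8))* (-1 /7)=512 /1813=0.28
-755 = -755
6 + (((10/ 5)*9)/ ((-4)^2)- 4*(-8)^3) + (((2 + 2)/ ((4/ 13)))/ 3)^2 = 2073.90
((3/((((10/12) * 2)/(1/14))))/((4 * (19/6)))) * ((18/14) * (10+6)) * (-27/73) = -26244/339815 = -0.08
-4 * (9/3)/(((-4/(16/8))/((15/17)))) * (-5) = -450/17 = -26.47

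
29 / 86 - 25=-2121 / 86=-24.66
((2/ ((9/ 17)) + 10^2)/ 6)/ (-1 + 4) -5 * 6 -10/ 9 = -2053/ 81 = -25.35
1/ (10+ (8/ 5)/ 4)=5/ 52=0.10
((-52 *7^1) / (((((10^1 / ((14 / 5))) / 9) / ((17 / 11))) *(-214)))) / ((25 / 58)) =11305476 / 735625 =15.37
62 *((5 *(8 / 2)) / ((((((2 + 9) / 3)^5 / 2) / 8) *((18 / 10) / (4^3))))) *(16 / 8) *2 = 685670400 / 161051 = 4257.47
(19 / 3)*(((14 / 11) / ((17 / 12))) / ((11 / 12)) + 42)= 559930 / 2057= 272.21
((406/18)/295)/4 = 203/10620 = 0.02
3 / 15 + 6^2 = 181 / 5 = 36.20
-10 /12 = -5 /6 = -0.83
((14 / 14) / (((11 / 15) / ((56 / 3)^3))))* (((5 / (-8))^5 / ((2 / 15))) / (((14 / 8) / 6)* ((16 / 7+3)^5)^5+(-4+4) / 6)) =-5133778309651115635901796875 / 282199194308091055479177114974610765234032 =-0.00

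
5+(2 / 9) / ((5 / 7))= 239 / 45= 5.31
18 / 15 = 6 / 5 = 1.20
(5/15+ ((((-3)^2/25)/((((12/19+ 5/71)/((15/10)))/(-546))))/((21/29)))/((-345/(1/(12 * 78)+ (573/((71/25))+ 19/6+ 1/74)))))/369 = 833795050999/892127979000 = 0.93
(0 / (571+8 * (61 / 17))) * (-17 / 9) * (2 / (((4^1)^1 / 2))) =0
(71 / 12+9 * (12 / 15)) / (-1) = -787 / 60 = -13.12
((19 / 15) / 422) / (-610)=-19 / 3861300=-0.00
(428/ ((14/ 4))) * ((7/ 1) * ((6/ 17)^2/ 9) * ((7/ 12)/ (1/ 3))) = 5992/ 289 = 20.73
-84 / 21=-4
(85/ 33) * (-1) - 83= -2824/ 33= -85.58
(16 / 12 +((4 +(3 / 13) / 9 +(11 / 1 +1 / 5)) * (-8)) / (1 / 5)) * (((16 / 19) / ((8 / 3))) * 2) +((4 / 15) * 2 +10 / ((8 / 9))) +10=-5365171 / 14820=-362.02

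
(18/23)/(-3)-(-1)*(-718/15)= -16604/345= -48.13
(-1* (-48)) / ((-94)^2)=12 / 2209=0.01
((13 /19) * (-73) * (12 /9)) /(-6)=1898 /171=11.10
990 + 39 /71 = 70329 /71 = 990.55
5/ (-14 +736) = 5/ 722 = 0.01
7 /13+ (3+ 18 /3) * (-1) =-8.46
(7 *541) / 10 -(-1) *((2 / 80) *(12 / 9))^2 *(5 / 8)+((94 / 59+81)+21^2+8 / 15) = 902.83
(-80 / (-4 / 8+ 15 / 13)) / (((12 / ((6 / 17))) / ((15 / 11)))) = -15600 / 3179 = -4.91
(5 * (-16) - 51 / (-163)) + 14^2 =18959 / 163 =116.31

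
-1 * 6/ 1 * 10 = -60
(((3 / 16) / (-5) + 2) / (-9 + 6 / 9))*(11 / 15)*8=-1.38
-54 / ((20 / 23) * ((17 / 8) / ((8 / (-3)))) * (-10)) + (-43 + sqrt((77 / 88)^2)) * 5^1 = -218.42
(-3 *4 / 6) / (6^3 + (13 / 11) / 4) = -88 / 9517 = -0.01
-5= -5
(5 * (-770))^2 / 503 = 14822500 / 503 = 29468.19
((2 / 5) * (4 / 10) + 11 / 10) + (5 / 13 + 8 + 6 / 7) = 47783 / 4550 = 10.50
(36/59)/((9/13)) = 52/59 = 0.88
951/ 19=50.05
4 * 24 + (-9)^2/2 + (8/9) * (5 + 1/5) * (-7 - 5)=81.03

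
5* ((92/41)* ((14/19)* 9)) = 57960/779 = 74.40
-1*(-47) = 47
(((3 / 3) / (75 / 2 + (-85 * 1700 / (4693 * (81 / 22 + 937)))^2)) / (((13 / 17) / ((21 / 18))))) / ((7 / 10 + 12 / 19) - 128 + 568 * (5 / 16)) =65621955994617113 / 81992492396108958345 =0.00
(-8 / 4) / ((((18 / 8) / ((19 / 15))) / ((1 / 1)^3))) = -152 / 135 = -1.13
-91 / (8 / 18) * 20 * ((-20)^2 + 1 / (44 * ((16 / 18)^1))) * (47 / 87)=-9033601395 / 10208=-884953.11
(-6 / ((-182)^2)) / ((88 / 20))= -15 / 364364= -0.00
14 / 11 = 1.27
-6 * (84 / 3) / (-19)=168 / 19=8.84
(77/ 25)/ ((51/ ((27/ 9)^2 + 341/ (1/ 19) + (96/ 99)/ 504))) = 13488556/ 34425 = 391.82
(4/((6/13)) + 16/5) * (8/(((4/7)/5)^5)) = 934889375/192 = 4869215.49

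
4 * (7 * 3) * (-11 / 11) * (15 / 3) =-420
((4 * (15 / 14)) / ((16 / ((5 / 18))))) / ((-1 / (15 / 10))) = -25 / 224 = -0.11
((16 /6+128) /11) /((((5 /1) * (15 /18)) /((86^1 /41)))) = 67424 /11275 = 5.98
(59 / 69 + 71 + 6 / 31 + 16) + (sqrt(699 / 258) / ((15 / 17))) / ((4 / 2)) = 17 * sqrt(20038) / 2580 + 188336 / 2139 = 88.98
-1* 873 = -873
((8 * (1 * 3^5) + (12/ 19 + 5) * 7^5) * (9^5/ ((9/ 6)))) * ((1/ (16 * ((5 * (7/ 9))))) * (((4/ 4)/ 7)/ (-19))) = -65023046379/ 141512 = -459487.86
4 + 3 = 7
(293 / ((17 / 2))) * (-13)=-448.12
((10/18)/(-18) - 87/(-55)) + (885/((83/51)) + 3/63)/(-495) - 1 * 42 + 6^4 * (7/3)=15439290551/5176710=2982.45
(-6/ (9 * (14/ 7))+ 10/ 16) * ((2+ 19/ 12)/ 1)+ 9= 2893/ 288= 10.05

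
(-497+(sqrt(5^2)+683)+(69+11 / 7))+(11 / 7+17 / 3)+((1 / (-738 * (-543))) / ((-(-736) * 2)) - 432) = -673840098425 / 4129163136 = -163.19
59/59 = 1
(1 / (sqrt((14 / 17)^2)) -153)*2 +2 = -2111 / 7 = -301.57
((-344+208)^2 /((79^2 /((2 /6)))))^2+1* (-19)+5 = -4565608190 /350550729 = -13.02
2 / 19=0.11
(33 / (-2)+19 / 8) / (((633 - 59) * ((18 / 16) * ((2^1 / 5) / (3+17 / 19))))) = -0.21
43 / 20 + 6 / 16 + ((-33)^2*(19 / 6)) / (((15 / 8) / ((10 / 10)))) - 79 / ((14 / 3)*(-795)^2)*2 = 21728302573 / 11797800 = 1841.72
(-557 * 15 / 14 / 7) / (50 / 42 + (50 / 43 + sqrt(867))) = 134724375 / 578483276- 139035555 * sqrt(3) / 82640468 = -2.68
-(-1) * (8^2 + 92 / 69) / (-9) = -196 / 27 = -7.26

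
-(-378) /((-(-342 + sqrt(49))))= 378 /335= 1.13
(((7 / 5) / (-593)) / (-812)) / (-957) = -1 / 329150580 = -0.00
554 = 554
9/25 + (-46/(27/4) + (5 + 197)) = 131993/675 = 195.55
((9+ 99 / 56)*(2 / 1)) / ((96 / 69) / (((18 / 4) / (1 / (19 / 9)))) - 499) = -263511 / 6103972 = -0.04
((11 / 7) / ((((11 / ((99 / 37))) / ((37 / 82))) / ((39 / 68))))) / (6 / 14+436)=297 / 1310360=0.00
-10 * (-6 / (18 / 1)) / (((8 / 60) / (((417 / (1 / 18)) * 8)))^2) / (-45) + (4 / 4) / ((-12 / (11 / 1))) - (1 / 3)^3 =-1622593036903 / 108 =-15024009600.95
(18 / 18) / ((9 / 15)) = 5 / 3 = 1.67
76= 76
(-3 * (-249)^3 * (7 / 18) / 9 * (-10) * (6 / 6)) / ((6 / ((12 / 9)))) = -40025090 / 9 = -4447232.22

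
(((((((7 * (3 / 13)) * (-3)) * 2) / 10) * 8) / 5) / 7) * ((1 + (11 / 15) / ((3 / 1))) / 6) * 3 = -224 / 1625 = -0.14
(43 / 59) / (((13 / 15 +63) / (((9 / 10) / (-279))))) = -129 / 3504364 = -0.00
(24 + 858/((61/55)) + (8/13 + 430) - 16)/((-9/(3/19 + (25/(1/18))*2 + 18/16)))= -10974349795/90402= -121394.99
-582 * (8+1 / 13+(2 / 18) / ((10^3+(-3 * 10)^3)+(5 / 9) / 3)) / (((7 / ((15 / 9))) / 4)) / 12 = -4766543528 / 12776309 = -373.08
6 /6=1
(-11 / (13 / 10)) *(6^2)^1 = -3960 / 13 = -304.62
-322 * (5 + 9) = -4508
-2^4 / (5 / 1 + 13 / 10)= -160 / 63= -2.54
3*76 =228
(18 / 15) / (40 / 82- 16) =-41 / 530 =-0.08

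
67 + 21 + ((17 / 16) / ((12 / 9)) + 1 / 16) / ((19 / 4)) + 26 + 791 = 275175 / 304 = 905.18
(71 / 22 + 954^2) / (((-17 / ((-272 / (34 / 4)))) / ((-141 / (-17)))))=45171037488 / 3179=14209197.07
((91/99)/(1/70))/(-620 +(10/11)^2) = -7007/67428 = -0.10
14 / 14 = 1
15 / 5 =3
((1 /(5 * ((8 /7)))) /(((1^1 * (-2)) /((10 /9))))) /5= -7 /360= -0.02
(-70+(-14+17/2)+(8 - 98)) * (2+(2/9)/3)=-9268/27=-343.26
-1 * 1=-1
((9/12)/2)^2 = 9/64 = 0.14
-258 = -258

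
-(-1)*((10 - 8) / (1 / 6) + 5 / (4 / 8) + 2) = 24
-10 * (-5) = 50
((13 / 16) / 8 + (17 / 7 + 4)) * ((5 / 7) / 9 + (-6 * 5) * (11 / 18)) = -3364325 / 28224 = -119.20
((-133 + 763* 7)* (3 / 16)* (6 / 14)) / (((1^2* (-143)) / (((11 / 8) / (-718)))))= 837 / 149344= 0.01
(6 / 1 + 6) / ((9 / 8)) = 32 / 3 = 10.67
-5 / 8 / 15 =-1 / 24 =-0.04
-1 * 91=-91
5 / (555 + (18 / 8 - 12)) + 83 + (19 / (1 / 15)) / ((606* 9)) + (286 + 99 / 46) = 5642219897 / 15199389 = 371.21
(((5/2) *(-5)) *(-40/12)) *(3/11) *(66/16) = 375/8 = 46.88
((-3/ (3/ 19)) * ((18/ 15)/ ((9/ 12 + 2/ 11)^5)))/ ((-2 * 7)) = 9400224768/ 4054967035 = 2.32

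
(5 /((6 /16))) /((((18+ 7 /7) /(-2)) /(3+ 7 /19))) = -5120 /1083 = -4.73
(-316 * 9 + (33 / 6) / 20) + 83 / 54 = -3069563 / 1080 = -2842.19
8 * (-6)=-48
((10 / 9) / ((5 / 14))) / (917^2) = 0.00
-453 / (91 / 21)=-1359 / 13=-104.54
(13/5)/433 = 13/2165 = 0.01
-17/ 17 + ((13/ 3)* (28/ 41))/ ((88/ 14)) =-716/ 1353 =-0.53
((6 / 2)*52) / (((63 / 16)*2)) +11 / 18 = 2573 / 126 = 20.42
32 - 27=5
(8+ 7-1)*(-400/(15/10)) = -11200/3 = -3733.33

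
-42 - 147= -189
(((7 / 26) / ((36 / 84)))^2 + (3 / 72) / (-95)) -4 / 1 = -4168157 / 1155960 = -3.61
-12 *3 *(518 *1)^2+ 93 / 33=-9659661.18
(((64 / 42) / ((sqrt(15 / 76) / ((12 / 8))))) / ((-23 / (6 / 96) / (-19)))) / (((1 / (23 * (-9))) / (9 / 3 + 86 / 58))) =-246.49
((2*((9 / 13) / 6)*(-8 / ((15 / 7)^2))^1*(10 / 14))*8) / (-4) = 112 / 195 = 0.57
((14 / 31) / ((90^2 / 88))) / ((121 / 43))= 1204 / 690525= 0.00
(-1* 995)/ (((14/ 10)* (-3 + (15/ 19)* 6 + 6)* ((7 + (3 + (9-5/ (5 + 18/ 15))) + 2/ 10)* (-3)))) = 1.66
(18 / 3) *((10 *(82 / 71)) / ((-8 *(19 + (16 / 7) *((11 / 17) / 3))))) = -219555 / 494089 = -0.44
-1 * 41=-41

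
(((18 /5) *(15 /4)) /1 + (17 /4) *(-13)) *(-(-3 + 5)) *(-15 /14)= -89.46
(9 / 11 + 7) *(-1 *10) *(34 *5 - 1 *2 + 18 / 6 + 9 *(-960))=7283340 / 11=662121.82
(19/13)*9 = 171/13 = 13.15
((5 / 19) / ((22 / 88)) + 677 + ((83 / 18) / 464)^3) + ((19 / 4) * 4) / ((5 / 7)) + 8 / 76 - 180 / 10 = 38010074734910101 / 55347124469760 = 686.76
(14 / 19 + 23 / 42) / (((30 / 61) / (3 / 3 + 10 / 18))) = 12505 / 3078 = 4.06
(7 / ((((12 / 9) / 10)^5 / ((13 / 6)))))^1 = 23034375 / 64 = 359912.11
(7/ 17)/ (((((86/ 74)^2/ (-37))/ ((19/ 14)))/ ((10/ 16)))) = -4812035/ 502928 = -9.57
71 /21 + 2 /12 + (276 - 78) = 8465 /42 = 201.55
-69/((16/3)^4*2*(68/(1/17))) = -5589/151519232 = -0.00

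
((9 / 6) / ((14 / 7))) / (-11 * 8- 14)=-1 / 136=-0.01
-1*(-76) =76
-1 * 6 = -6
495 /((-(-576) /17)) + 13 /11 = 11117 /704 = 15.79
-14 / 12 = -7 / 6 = -1.17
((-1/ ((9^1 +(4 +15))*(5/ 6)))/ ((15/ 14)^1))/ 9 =-1/ 225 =-0.00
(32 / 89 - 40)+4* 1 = -3172 / 89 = -35.64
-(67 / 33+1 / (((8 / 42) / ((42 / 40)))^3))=-2864585993 / 16896000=-169.54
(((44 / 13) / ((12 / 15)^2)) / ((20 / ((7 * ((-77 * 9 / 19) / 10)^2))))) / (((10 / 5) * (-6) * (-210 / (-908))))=-133242417 / 15017600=-8.87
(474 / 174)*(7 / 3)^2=3871 / 261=14.83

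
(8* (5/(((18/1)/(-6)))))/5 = -8/3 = -2.67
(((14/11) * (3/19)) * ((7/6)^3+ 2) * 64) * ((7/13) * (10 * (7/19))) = 42532000/464607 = 91.54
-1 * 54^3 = -157464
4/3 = 1.33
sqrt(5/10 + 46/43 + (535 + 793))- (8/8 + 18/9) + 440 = sqrt(9833498)/86 + 437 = 473.46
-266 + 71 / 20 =-5249 / 20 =-262.45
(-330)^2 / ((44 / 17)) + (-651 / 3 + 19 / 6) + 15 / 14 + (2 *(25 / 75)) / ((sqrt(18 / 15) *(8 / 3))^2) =56262953 / 1344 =41862.32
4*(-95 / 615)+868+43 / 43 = 106811 / 123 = 868.38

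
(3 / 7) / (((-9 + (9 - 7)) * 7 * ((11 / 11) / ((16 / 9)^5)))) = -1048576 / 6751269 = -0.16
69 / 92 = 3 / 4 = 0.75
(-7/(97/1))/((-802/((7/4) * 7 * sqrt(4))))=343/155588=0.00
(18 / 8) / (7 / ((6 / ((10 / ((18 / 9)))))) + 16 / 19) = 513 / 1522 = 0.34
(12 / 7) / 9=4 / 21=0.19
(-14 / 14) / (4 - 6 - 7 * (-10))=-1 / 68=-0.01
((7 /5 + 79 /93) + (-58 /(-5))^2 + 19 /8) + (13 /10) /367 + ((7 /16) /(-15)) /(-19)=12035051387 /86465200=139.19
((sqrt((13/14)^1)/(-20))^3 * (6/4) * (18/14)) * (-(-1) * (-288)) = 3159 * sqrt(182)/686000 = 0.06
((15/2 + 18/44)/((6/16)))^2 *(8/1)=430592/121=3558.61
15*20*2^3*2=4800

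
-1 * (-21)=21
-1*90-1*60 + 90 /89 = -13260 /89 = -148.99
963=963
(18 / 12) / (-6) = -1 / 4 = -0.25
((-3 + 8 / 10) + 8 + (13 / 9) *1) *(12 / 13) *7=46.81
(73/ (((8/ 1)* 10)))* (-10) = -73/ 8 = -9.12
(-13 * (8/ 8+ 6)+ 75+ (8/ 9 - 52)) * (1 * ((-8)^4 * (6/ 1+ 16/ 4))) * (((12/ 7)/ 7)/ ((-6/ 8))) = 395837440/ 441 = 897590.57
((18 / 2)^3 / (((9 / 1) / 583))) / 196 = 47223 / 196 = 240.93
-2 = -2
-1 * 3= -3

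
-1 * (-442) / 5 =442 / 5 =88.40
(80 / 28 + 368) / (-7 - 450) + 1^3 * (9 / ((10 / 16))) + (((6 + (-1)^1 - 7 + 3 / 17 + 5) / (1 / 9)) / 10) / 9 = 3781289 / 271915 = 13.91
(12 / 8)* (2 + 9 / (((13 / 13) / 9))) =124.50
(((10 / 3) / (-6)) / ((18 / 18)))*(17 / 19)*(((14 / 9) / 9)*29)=-2.49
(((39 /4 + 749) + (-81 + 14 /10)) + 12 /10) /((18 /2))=13607 /180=75.59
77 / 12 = 6.42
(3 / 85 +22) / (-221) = -1873 / 18785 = -0.10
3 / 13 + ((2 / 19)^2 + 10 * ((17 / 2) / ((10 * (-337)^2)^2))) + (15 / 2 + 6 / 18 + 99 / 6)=24.58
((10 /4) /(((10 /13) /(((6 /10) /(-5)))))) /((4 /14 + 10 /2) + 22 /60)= -819 /11870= -0.07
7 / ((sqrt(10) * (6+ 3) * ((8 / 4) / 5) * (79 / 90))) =35 * sqrt(10) / 158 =0.70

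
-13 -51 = -64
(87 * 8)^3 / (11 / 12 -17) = -4045842432 / 193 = -20962914.16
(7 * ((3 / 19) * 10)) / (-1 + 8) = 30 / 19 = 1.58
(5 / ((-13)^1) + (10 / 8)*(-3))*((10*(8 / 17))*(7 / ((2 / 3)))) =-45150 / 221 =-204.30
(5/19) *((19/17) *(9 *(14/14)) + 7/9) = 8290/2907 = 2.85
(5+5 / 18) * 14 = 73.89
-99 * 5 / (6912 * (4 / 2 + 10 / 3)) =-55 / 4096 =-0.01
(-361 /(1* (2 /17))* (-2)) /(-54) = -6137 /54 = -113.65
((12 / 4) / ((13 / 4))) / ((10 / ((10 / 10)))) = 6 / 65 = 0.09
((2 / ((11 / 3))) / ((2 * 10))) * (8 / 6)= 2 / 55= 0.04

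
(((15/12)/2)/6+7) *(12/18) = 341/72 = 4.74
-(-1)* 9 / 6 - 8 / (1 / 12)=-94.50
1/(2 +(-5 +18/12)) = -2/3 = -0.67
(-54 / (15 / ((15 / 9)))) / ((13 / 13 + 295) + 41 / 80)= -160 / 7907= -0.02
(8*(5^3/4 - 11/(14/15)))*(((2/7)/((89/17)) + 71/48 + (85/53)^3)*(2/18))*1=13730205494725/140238560952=97.91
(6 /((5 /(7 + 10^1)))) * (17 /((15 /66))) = 38148 /25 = 1525.92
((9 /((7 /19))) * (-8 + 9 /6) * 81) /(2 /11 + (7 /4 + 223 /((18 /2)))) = -35652474 /74039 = -481.54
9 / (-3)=-3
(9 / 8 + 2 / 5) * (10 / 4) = 61 / 16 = 3.81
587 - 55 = 532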